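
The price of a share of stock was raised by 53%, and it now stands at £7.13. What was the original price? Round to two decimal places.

The overall multiplier applied was 1.53.
So the original price was £7.13 ÷ 1.53 ≈ £4.66.

£4.66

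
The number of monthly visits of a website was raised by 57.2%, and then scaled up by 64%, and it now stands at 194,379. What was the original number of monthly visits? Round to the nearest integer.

75,397

The overall multiplier applied was 1.572 × 1.64 = 2.57808.
So the original number of monthly visits was 194,379 ÷ 2.57808 ≈ 75,397.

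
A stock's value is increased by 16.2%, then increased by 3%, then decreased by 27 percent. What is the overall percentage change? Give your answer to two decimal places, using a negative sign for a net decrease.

-12.63%

The combined multiplier is 1.162 × 1.03 × 0.73 = 0.8737078.
That corresponds to a decrease of 12.63%.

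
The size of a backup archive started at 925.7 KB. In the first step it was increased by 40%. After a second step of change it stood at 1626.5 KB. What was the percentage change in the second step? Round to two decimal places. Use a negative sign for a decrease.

After the first step: 925.7 × 1.4 = 1295.98.
Second-step multiplier: 1626.5 ÷ 1295.98 ≈ 1.255035.
That is a change of 25.50%.

25.50%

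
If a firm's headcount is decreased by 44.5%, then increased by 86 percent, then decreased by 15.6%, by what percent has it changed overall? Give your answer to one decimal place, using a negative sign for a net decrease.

A 44.5% decrease multiplies by 0.555.
Then an 86% increase: 0.555 × 1.86 = 1.0323.
Then a 15.6% decrease: 1.0323 × 0.844 = 0.8712612.
Overall factor 0.8712612, i.e. -12.9%.

-12.9%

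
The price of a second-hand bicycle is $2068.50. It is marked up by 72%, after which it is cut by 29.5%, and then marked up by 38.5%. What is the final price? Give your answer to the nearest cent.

$3473.94

Each change multiplies by a factor: 1.72 × 0.705 × 1.385 = 1.679451.
$2068.50 × 1.679451 = $3473.9443935 ≈ $3473.94.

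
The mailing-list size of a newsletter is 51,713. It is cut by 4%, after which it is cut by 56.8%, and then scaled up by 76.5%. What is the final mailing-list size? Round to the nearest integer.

37,853

4% decrease: 51,713 × 0.96 = 49644.48.
56.8% decrease: 49644.48 × 0.432 = 21446.41536.
Apply the 76.5% increase: 21446.41536 × 1.765 = 37852.9231104 ≈ 37,853.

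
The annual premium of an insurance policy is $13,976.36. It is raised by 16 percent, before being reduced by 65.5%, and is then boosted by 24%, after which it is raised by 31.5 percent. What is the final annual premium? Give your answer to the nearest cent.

$9,120.50

16% increase: $13,976.36 × 1.16 = $16212.5776.
After the 65.5% decrease: $16212.5776 × 0.345 = $5593.339272.
Apply the 24% increase: $5593.339272 × 1.24 = $6935.74069728.
31.5% increase: $6935.74069728 × 1.315 = $9120.4990169232 ≈ $9,120.50.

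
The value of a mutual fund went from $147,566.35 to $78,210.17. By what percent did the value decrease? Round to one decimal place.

Change: $78,210.17 − $147,566.35 = -$69,356.18.
Relative to the original: -$69,356.18 ÷ $147,566.35 ≈ -47.0%.
So the value decreased by 47.0%.

47.0%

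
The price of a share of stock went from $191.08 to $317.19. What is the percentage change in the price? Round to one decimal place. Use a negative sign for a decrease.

Change: $317.19 − $191.08 = $126.11.
Relative to the original: $126.11 ÷ $191.08 ≈ 66.0%.

66.0%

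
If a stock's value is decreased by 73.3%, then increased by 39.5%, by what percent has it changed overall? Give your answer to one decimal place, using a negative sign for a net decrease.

-62.8%

The combined multiplier is 0.267 × 1.395 = 0.372465.
That corresponds to a decrease of 62.8%.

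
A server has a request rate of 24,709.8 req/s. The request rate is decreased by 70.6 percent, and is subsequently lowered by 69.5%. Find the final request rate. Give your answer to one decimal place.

After the 70.6% decrease: 24,709.8 × 0.294 = 7264.6812.
After the 69.5% decrease: 7264.6812 × 0.305 = 2215.727766 ≈ 2,215.7.

2,215.7 req/s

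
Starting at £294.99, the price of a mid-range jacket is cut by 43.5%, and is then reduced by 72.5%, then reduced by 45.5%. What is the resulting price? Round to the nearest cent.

£24.98

Each change multiplies by a factor: 0.565 × 0.275 × 0.545 = 0.084679375.
£294.99 × 0.084679375 = £24.97956883125 ≈ £24.98.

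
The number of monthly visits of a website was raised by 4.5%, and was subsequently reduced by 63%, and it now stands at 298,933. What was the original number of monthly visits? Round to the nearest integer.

The overall multiplier applied was 1.045 × 0.37 = 0.38665.
So the original number of monthly visits was 298,933 ÷ 0.38665 ≈ 773,136.

773,136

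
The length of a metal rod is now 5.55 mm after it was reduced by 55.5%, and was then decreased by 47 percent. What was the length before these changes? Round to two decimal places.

Undoing the 47% decrease: 5.55 ÷ 0.53 ≈ 10.471698.
Undoing the 55.5% decrease: 10.471698 ÷ 0.445 ≈ 23.53 mm.

23.53 mm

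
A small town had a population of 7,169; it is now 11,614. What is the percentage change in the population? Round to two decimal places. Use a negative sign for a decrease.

62.00%

Change: 11,614 − 7,169 = 4,445.
Relative to the original: 4,445 ÷ 7,169 ≈ 62.00%.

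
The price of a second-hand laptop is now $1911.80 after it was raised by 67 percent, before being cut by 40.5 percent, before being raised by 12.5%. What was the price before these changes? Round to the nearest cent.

$1710.24

The overall multiplier applied was 1.67 × 0.595 × 1.125 = 1.11785625.
So the original price was $1911.80 ÷ 1.11785625 ≈ $1710.24.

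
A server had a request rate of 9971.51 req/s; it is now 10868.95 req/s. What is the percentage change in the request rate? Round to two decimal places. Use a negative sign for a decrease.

Change: 10868.95 − 9971.51 = 897.44.
Relative to the original: 897.44 ÷ 9971.51 ≈ 9.00%.

9.00%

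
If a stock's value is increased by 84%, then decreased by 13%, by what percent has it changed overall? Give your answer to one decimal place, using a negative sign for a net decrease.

An 84% increase multiplies by 1.84.
Then a 13% decrease: 1.84 × 0.87 = 1.6008.
Overall factor 1.6008, i.e. 60.1%.

60.1%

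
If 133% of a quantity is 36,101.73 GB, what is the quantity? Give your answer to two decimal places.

36,101.73 GB ÷ 1.33 ≈ 27,144.16 GB.

27,144.16 GB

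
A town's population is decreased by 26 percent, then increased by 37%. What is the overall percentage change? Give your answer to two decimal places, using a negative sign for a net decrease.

A 26% decrease multiplies by 0.74.
Then a 37% increase: 0.74 × 1.37 = 1.0138.
Overall factor 1.0138, i.e. 1.38%.

1.38%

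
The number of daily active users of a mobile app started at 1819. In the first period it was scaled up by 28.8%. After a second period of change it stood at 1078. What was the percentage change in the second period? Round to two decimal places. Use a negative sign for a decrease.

-53.99%

After the first period: 1819 × 1.288 = 2342.872.
Second-period multiplier: 1078 ÷ 2342.872 ≈ 0.460119.
That is a change of -53.99%.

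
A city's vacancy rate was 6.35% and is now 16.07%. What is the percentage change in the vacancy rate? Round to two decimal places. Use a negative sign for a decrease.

The change is 16.07 − 6.35 = 9.72 percentage points.
Relative to the original 6.35%, that is 9.72 ÷ 6.35 ≈ 153.07%.

153.07%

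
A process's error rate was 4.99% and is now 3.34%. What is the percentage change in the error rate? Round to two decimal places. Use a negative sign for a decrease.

-33.07%

The change is 3.34 − 4.99 = -1.65 percentage points.
Relative to the original 4.99%, that is -1.65 ÷ 4.99 ≈ -33.07%.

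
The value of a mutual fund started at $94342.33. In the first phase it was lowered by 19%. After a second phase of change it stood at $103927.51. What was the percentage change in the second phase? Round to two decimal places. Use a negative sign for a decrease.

36.00%

After the first phase: $94342.33 × 0.81 = $76417.2873.
Second-phase multiplier: $103927.51 ÷ $76417.2873 ≈ 1.36.
That is a change of 36.00%.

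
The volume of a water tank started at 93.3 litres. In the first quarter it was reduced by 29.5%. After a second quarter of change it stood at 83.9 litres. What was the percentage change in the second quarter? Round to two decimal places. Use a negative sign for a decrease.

After the first quarter: 93.3 × 0.705 = 65.7765.
Second-quarter multiplier: 83.9 ÷ 65.7765 ≈ 1.275532.
That is a change of 27.55%.

27.55%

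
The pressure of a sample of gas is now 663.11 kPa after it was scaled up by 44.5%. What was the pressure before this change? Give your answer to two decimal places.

458.90 kPa

The overall multiplier applied was 1.445.
So the original pressure was 663.11 ÷ 1.445 ≈ 458.90 kPa.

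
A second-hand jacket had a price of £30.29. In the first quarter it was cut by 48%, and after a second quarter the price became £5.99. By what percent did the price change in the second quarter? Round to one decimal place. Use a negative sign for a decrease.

-62.0%

After the first quarter: £30.29 × 0.52 = £15.7508.
Second-quarter multiplier: £5.99 ÷ £15.7508 ≈ 0.3803.
That is a change of -62.0%.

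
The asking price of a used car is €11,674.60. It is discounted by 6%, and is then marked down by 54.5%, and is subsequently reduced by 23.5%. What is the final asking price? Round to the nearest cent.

Each change multiplies by a factor: 0.94 × 0.455 × 0.765 = 0.3271905.
€11,674.60 × 0.3271905 = €3819.8182113 ≈ €3,819.82.

€3,819.82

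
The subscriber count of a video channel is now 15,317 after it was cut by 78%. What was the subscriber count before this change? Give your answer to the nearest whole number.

The overall multiplier applied was 0.22.
So the original subscriber count was 15,317 ÷ 0.22 ≈ 69,623.

69,623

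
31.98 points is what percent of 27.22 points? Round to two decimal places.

117.49%

31.98 points ÷ 27.22 points ≈ 117.49%.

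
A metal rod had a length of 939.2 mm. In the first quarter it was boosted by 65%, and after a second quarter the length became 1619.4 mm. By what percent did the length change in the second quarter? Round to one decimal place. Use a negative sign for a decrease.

4.5%

After the first quarter: 939.2 × 1.65 = 1549.68.
Second-quarter multiplier: 1619.4 ÷ 1549.68 ≈ 1.04499.
That is a change of 4.5%.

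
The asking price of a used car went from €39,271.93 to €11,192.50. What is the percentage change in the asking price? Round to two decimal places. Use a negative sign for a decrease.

Change: €11,192.50 − €39,271.93 = -€28,079.43.
Relative to the original: -€28,079.43 ÷ €39,271.93 ≈ -71.50%.

-71.50%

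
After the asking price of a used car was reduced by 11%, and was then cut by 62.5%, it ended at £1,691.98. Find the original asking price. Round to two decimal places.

£5,069.60

The overall multiplier applied was 0.89 × 0.375 = 0.33375.
So the original asking price was £1,691.98 ÷ 0.33375 ≈ £5,069.60.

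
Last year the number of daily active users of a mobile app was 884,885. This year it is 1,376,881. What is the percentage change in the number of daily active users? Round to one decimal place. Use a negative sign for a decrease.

55.6%

Change: 1,376,881 − 884,885 = 491,996.
Relative to the original: 491,996 ÷ 884,885 ≈ 55.6%.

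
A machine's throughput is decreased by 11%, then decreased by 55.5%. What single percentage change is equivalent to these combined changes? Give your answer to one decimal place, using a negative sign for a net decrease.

The combined multiplier is 0.89 × 0.445 = 0.39605.
That corresponds to a decrease of 60.4%.

-60.4%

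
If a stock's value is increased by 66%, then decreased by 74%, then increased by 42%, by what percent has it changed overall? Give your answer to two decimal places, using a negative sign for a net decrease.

-38.71%

A 66% increase multiplies by 1.66.
Then a 74% decrease: 1.66 × 0.26 = 0.4316.
Then a 42% increase: 0.4316 × 1.42 = 0.612872.
Overall factor 0.612872, i.e. -38.71%.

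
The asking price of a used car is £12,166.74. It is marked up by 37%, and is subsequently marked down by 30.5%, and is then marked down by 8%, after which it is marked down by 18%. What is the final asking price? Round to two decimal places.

£8,739.39

Each change multiplies by a factor: 1.37 × 0.695 × 0.92 × 0.82 = 0.71830196.
£12,166.74 × 0.71830196 = £8739.3931888104 ≈ £8,739.39.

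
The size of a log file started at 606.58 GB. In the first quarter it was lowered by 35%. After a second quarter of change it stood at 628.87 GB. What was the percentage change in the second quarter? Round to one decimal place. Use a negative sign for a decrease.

59.5%

After the first quarter: 606.58 × 0.65 = 394.277.
Second-quarter multiplier: 628.87 ÷ 394.277 ≈ 1.595.
That is a change of 59.5%.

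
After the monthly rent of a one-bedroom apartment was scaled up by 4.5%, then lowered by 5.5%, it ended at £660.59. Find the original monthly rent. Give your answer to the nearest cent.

£668.93

The overall multiplier applied was 1.045 × 0.945 = 0.987525.
So the original monthly rent was £660.59 ÷ 0.987525 ≈ £668.93.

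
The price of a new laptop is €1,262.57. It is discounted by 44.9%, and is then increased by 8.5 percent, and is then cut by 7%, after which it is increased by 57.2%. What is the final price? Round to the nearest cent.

44.9% decrease: €1,262.57 × 0.551 = €695.67607.
After the 8.5% increase: €695.67607 × 1.085 = €754.80853595.
7% decrease: €754.80853595 × 0.93 = €701.9719384335.
57.2% increase: €701.9719384335 × 1.572 = €1103.499887217462 ≈ €1,103.50.

€1,103.50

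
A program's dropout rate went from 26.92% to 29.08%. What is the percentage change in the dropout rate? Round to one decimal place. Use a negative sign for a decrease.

8.0%

The change is 29.08 − 26.92 = 2.16 percentage points.
Relative to the original 26.92%, that is 2.16 ÷ 26.92 ≈ 8.0%.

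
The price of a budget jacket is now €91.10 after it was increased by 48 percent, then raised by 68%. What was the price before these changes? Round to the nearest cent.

€36.64

Undoing the 68% increase: €91.10 ÷ 1.68 ≈ €54.22619.
Undoing the 48% increase: €54.22619 ÷ 1.48 ≈ €36.64.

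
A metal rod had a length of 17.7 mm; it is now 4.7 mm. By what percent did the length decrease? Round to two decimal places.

Change: 4.7 − 17.7 = -13.0.
Relative to the original: -13.0 ÷ 17.7 ≈ -73.45%.
So the length decreased by 73.45%.

73.45%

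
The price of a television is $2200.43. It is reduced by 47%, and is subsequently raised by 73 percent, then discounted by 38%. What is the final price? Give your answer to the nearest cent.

Each change multiplies by a factor: 0.53 × 1.73 × 0.62 = 0.568478.
$2200.43 × 0.568478 = $1250.89604554 ≈ $1250.90.

$1250.90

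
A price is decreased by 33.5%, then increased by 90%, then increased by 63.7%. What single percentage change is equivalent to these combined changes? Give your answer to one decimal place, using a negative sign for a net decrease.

The combined multiplier is 0.665 × 1.9 × 1.637 = 2.0683495.
That corresponds to an increase of 106.8%.

106.8%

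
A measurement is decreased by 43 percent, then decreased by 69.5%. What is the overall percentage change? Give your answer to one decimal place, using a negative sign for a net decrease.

A 43% decrease multiplies by 0.57.
Then a 69.5% decrease: 0.57 × 0.305 = 0.17385.
Overall factor 0.17385, i.e. -82.6%.

-82.6%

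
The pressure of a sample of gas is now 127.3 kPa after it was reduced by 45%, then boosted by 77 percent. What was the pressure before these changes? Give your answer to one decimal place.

Undoing the 77% increase: 127.3 ÷ 1.77 ≈ 71.920904.
Undoing the 45% decrease: 71.920904 ÷ 0.55 ≈ 130.8 kPa.

130.8 kPa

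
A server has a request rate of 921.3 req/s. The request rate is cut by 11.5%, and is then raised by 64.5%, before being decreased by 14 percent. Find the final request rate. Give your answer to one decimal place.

1153.5 req/s

Each change multiplies by a factor: 0.885 × 1.645 × 0.86 = 1.2520095.
921.3 × 1.2520095 = 1153.47635235 ≈ 1153.5.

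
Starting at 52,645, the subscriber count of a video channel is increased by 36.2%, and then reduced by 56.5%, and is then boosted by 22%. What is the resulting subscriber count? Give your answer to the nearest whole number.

38,053

Each change multiplies by a factor: 1.362 × 0.435 × 1.22 = 0.7228134.
52,645 × 0.7228134 = 38052.511443 ≈ 38,053.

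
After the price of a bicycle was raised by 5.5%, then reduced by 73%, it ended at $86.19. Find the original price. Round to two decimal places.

$302.58

Undoing the 73% decrease: $86.19 ÷ 0.27 ≈ $319.222222.
Undoing the 5.5% increase: $319.222222 ÷ 1.055 ≈ $302.58.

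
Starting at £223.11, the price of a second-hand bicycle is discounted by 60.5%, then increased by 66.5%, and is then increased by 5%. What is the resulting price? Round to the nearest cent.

After the 60.5% decrease: £223.11 × 0.395 = £88.12845.
After the 66.5% increase: £88.12845 × 1.665 = £146.73386925.
Apply the 5% increase: £146.73386925 × 1.05 = £154.0705627125 ≈ £154.07.

£154.07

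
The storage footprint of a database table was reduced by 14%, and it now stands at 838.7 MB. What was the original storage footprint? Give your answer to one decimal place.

975.2 MB

The overall multiplier applied was 0.86.
So the original storage footprint was 838.7 ÷ 0.86 ≈ 975.2 MB.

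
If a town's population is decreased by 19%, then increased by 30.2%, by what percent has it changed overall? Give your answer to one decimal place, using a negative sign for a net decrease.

The combined multiplier is 0.81 × 1.302 = 1.05462.
That corresponds to an increase of 5.5%.

5.5%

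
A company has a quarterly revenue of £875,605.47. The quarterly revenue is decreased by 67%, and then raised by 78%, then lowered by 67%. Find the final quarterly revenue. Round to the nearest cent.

After the 67% decrease: £875,605.47 × 0.33 = £288949.8051.
78% increase: £288949.8051 × 1.78 = £514330.653078.
After the 67% decrease: £514330.653078 × 0.33 = £169729.11551574 ≈ £169,729.12.

£169,729.12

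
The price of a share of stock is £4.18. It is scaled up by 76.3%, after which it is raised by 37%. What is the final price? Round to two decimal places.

£10.10

Each change multiplies by a factor: 1.763 × 1.37 = 2.41531.
£4.18 × 2.41531 = £10.0959958 ≈ £10.10.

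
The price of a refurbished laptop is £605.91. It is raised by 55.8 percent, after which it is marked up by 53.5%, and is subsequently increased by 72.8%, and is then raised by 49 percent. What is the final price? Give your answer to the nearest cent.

Apply the 55.8% increase: £605.91 × 1.558 = £944.00778.
53.5% increase: £944.00778 × 1.535 = £1449.0519423.
After the 72.8% increase: £1449.0519423 × 1.728 = £2503.9617562944.
Apply the 49% increase: £2503.9617562944 × 1.49 = £3730.903016878656 ≈ £3730.90.

£3730.90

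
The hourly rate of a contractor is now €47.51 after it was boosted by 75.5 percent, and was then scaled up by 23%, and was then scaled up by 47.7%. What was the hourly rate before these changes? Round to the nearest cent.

€14.90

The overall multiplier applied was 1.755 × 1.23 × 1.477 = 3.18832605.
So the original hourly rate was €47.51 ÷ 3.18832605 ≈ €14.90.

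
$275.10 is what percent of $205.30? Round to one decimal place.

134.0%

$275.10 ÷ $205.30 ≈ 134.0%.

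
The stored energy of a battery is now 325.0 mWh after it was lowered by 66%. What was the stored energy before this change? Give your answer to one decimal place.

The overall multiplier applied was 0.34.
So the original stored energy was 325.0 ÷ 0.34 ≈ 955.9 mWh.

955.9 mWh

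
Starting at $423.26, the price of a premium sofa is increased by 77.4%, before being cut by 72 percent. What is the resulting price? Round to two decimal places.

Each change multiplies by a factor: 1.774 × 0.28 = 0.49672.
$423.26 × 0.49672 = $210.2417072 ≈ $210.24.

$210.24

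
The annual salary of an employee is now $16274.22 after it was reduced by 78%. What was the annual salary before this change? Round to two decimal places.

$73973.73

The overall multiplier applied was 0.22.
So the original annual salary was $16274.22 ÷ 0.22 ≈ $73973.73.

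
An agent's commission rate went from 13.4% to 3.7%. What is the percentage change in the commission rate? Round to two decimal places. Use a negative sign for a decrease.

The change is 3.7 − 13.4 = -9.7 percentage points.
Relative to the original 13.4%, that is -9.7 ÷ 13.4 ≈ -72.39%.

-72.39%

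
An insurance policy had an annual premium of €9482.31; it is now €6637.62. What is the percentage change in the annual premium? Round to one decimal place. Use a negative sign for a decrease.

-30.0%

Change: €6637.62 − €9482.31 = -€2844.69.
Relative to the original: -€2844.69 ÷ €9482.31 ≈ -30.0%.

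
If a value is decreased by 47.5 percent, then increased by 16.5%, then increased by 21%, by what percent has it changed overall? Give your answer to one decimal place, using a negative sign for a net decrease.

A 47.5% decrease multiplies by 0.525.
Then a 16.5% increase: 0.525 × 1.165 = 0.611625.
Then a 21% increase: 0.611625 × 1.21 = 0.74006625.
Overall factor 0.74006625, i.e. -26.0%.

-26.0%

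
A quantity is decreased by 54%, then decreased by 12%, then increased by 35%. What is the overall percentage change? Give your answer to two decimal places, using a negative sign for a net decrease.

-45.35%

The combined multiplier is 0.46 × 0.88 × 1.35 = 0.54648.
That corresponds to a decrease of 45.35%.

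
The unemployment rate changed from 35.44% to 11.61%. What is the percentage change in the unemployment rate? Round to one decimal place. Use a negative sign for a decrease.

-67.2%

The change is 11.61 − 35.44 = -23.83 percentage points.
Relative to the original 35.44%, that is -23.83 ÷ 35.44 ≈ -67.2%.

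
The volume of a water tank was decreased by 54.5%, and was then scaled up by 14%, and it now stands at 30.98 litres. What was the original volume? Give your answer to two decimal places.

Undoing the 14% increase: 30.98 ÷ 1.14 ≈ 27.175439.
Undoing the 54.5% decrease: 27.175439 ÷ 0.455 ≈ 59.73 litres.

59.73 litres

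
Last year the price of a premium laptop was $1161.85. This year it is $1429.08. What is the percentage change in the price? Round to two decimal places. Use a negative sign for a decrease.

23.00%

Change: $1429.08 − $1161.85 = $267.23.
Relative to the original: $267.23 ÷ $1161.85 ≈ 23.00%.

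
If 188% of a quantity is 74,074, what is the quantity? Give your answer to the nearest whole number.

74,074 ÷ 1.88 ≈ 39,401.

39,401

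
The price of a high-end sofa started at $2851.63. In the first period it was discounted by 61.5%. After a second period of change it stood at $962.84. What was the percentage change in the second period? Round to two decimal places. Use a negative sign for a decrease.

-12.30%

After the first period: $2851.63 × 0.385 = $1097.87755.
Second-period multiplier: $962.84 ÷ $1097.87755 ≈ 0.877001.
That is a change of -12.30%.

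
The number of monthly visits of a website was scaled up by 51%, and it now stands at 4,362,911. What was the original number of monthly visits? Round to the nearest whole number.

The overall multiplier applied was 1.51.
So the original number of monthly visits was 4,362,911 ÷ 1.51 ≈ 2,889,345.

2,889,345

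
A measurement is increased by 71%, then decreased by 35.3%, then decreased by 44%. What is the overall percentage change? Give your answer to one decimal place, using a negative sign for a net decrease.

A 71% increase multiplies by 1.71.
Then a 35.3% decrease: 1.71 × 0.647 = 1.10637.
Then a 44% decrease: 1.10637 × 0.56 = 0.6195672.
Overall factor 0.6195672, i.e. -38.0%.

-38.0%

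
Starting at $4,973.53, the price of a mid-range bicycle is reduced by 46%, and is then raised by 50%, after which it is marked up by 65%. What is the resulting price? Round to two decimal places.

Each change multiplies by a factor: 0.54 × 1.5 × 1.65 = 1.3365.
$4,973.53 × 1.3365 = $6647.122845 ≈ $6,647.12.

$6,647.12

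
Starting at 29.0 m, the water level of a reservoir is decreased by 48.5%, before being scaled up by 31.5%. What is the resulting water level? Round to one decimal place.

19.6 m

Apply the 48.5% decrease: 29.0 × 0.515 = 14.935.
After the 31.5% increase: 14.935 × 1.315 = 19.639525 ≈ 19.6.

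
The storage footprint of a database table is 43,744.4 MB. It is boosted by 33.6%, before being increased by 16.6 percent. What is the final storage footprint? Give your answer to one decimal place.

Each change multiplies by a factor: 1.336 × 1.166 = 1.557776.
43,744.4 × 1.557776 = 68143.9764544 ≈ 68,144.0.

68,144.0 MB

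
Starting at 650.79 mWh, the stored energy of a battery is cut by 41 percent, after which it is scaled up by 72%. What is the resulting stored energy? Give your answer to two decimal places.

660.42 mWh

Apply the 41% decrease: 650.79 × 0.59 = 383.9661.
After the 72% increase: 383.9661 × 1.72 = 660.421692 ≈ 660.42.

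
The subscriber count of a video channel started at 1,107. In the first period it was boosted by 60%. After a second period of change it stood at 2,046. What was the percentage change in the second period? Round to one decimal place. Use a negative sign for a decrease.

After the first period: 1,107 × 1.6 = 1771.2.
Second-period multiplier: 2,046 ÷ 1771.2 ≈ 1.15515.
That is a change of 15.5%.

15.5%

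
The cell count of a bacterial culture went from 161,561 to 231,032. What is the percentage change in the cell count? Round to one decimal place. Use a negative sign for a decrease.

Change: 231,032 − 161,561 = 69,471.
Relative to the original: 69,471 ÷ 161,561 ≈ 43.0%.

43.0%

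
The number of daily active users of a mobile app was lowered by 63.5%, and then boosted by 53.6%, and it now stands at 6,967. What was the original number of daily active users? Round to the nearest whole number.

12,427

Undoing the 53.6% increase: 6,967 ÷ 1.536 ≈ 4535.807292.
Undoing the 63.5% decrease: 4535.807292 ÷ 0.365 ≈ 12,427.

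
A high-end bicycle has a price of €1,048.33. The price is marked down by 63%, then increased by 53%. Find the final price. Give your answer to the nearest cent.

After the 63% decrease: €1,048.33 × 0.37 = €387.8821.
53% increase: €387.8821 × 1.53 = €593.459613 ≈ €593.46.

€593.46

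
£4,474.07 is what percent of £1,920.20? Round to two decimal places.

233.00%

£4,474.07 ÷ £1,920.20 ≈ 233.00%.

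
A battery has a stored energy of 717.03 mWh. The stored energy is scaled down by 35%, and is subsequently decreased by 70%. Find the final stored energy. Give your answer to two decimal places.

139.82 mWh

After the 35% decrease: 717.03 × 0.65 = 466.0695.
70% decrease: 466.0695 × 0.3 = 139.82085 ≈ 139.82.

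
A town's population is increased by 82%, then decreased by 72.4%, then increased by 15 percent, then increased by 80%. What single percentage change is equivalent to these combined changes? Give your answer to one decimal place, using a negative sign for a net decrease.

4.0%

An 82% increase multiplies by 1.82.
Then a 72.4% decrease: 1.82 × 0.276 = 0.50232.
Then a 15% increase: 0.50232 × 1.15 = 0.577668.
Then an 80% increase: 0.577668 × 1.8 = 1.0398024.
Overall factor 1.0398024, i.e. 4.0%.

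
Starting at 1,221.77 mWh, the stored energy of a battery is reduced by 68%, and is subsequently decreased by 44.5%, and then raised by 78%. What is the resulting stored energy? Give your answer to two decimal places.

386.24 mWh

Each change multiplies by a factor: 0.32 × 0.555 × 1.78 = 0.316128.
1,221.77 × 0.316128 = 386.23570656 ≈ 386.24.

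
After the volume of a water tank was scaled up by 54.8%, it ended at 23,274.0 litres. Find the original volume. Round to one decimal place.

15,034.9 litres

The overall multiplier applied was 1.548.
So the original volume was 23,274.0 ÷ 1.548 ≈ 15,034.9 litres.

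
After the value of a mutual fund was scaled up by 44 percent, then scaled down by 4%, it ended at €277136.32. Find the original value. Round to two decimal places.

The overall multiplier applied was 1.44 × 0.96 = 1.3824.
So the original value was €277136.32 ÷ 1.3824 ≈ €200474.77.

€200474.77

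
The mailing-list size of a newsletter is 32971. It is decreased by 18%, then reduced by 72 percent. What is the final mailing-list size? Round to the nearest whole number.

7570

Each change multiplies by a factor: 0.82 × 0.28 = 0.2296.
32971 × 0.2296 = 7570.1416 ≈ 7570.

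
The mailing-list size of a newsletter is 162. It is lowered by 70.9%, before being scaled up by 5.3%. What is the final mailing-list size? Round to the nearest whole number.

Apply the 70.9% decrease: 162 × 0.291 = 47.142.
5.3% increase: 47.142 × 1.053 = 49.640526 ≈ 50.

50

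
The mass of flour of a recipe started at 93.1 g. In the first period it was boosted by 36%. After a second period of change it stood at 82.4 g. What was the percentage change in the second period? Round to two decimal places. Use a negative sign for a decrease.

-34.92%

After the first period: 93.1 × 1.36 = 126.616.
Second-period multiplier: 82.4 ÷ 126.616 ≈ 0.650787.
That is a change of -34.92%.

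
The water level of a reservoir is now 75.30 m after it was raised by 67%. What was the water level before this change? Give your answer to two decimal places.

45.09 m

The overall multiplier applied was 1.67.
So the original water level was 75.30 ÷ 1.67 ≈ 45.09 m.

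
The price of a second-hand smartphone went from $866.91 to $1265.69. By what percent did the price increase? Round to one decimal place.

46.0%

Change: $1265.69 − $866.91 = $398.78.
Relative to the original: $398.78 ÷ $866.91 ≈ 46.0%.
So the price increased by 46.0%.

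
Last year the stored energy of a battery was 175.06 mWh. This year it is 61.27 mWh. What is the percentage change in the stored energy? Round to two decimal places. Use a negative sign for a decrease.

Change: 61.27 − 175.06 = -113.79.
Relative to the original: -113.79 ÷ 175.06 ≈ -65.00%.

-65.00%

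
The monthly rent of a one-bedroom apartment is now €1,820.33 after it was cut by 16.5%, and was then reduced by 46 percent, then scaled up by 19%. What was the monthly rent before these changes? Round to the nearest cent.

€3,392.52

The overall multiplier applied was 0.835 × 0.54 × 1.19 = 0.536571.
So the original monthly rent was €1,820.33 ÷ 0.536571 ≈ €3,392.52.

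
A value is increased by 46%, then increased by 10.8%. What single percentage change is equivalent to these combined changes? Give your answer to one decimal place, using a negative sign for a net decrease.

61.8%

The combined multiplier is 1.46 × 1.108 = 1.61768.
That corresponds to an increase of 61.8%.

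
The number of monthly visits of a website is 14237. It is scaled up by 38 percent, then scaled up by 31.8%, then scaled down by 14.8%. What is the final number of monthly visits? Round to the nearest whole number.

38% increase: 14237 × 1.38 = 19647.06.
After the 31.8% increase: 19647.06 × 1.318 = 25894.82508.
After the 14.8% decrease: 25894.82508 × 0.852 = 22062.39096816 ≈ 22062.

22062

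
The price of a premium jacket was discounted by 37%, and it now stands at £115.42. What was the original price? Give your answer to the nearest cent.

The overall multiplier applied was 0.63.
So the original price was £115.42 ÷ 0.63 ≈ £183.21.

£183.21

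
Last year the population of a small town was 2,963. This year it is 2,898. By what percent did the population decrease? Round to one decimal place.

2.2%

Change: 2,898 − 2,963 = -65.
Relative to the original: -65 ÷ 2,963 ≈ -2.2%.
So the population decreased by 2.2%.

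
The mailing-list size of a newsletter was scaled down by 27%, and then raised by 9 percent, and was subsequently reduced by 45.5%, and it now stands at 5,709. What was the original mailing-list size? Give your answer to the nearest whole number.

Undoing the 45.5% decrease: 5,709 ÷ 0.545 ≈ 10475.229358.
Undoing the 9% increase: 10475.229358 ÷ 1.09 ≈ 9610.302163.
Undoing the 27% decrease: 9610.302163 ÷ 0.73 ≈ 13,165.

13,165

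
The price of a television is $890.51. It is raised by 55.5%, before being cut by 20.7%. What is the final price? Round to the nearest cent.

$1098.10

Each change multiplies by a factor: 1.555 × 0.793 = 1.233115.
$890.51 × 1.233115 = $1098.10123865 ≈ $1098.10.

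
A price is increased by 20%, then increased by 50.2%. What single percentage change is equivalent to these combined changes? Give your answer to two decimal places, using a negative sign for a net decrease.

80.24%

The combined multiplier is 1.2 × 1.502 = 1.8024.
That corresponds to an increase of 80.24%.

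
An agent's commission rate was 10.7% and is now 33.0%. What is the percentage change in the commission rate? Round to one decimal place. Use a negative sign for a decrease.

208.4%

The change is 33.0 − 10.7 = 22.3 percentage points.
Relative to the original 10.7%, that is 22.3 ÷ 10.7 ≈ 208.4%.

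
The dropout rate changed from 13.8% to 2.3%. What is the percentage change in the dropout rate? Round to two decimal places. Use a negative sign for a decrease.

-83.33%

The change is 2.3 − 13.8 = -11.5 percentage points.
Relative to the original 13.8%, that is -11.5 ÷ 13.8 ≈ -83.33%.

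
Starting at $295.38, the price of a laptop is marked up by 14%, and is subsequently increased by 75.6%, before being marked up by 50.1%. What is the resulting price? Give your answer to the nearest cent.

After the 14% increase: $295.38 × 1.14 = $336.7332.
Apply the 75.6% increase: $336.7332 × 1.756 = $591.3034992.
After the 50.1% increase: $591.3034992 × 1.501 = $887.5465522992 ≈ $887.55.

$887.55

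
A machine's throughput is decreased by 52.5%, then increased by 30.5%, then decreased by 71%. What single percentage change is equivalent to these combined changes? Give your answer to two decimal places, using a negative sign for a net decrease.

-82.02%

A 52.5% decrease multiplies by 0.475.
Then a 30.5% increase: 0.475 × 1.305 = 0.619875.
Then a 71% decrease: 0.619875 × 0.29 = 0.17976375.
Overall factor 0.17976375, i.e. -82.02%.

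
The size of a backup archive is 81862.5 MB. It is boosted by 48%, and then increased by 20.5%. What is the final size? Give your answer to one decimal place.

Each change multiplies by a factor: 1.48 × 1.205 = 1.7834.
81862.5 × 1.7834 = 145993.5825 ≈ 145993.6.

145993.6 MB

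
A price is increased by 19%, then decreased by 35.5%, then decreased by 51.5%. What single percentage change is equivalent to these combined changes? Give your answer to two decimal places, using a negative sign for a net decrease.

-62.77%

The combined multiplier is 1.19 × 0.645 × 0.485 = 0.37226175.
That corresponds to a decrease of 62.77%.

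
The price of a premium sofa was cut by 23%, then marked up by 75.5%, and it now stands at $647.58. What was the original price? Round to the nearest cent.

The overall multiplier applied was 0.77 × 1.755 = 1.35135.
So the original price was $647.58 ÷ 1.35135 ≈ $479.21.

$479.21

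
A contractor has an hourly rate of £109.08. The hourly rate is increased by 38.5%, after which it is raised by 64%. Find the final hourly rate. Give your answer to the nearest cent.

£247.76

Each change multiplies by a factor: 1.385 × 1.64 = 2.2714.
£109.08 × 2.2714 = £247.764312 ≈ £247.76.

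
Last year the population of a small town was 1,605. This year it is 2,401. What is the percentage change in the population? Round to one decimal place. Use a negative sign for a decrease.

Change: 2,401 − 1,605 = 796.
Relative to the original: 796 ÷ 1,605 ≈ 49.6%.

49.6%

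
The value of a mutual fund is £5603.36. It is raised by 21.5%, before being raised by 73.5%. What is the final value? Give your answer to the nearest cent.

£11812.02

After the 21.5% increase: £5603.36 × 1.215 = £6808.0824.
73.5% increase: £6808.0824 × 1.735 = £11812.022964 ≈ £11812.02.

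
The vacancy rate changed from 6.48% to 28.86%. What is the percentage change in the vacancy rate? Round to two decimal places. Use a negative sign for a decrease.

345.37%

The change is 28.86 − 6.48 = 22.38 percentage points.
Relative to the original 6.48%, that is 22.38 ÷ 6.48 ≈ 345.37%.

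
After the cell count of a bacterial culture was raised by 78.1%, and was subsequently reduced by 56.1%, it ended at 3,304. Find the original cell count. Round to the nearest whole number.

Undoing the 56.1% decrease: 3,304 ÷ 0.439 ≈ 7526.1959.
Undoing the 78.1% increase: 7526.1959 ÷ 1.781 ≈ 4,226.

4,226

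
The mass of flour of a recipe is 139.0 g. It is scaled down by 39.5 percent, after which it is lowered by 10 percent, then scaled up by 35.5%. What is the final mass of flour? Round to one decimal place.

39.5% decrease: 139.0 × 0.605 = 84.095.
10% decrease: 84.095 × 0.9 = 75.6855.
35.5% increase: 75.6855 × 1.355 = 102.5538525 ≈ 102.6.

102.6 g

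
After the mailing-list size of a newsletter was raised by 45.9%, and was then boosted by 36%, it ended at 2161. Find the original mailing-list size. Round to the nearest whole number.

1089

The overall multiplier applied was 1.459 × 1.36 = 1.98424.
So the original mailing-list size was 2161 ÷ 1.98424 ≈ 1089.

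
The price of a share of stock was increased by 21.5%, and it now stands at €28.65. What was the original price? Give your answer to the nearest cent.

The overall multiplier applied was 1.215.
So the original price was €28.65 ÷ 1.215 ≈ €23.58.

€23.58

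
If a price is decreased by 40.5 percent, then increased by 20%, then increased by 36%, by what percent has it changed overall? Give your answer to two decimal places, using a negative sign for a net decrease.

The combined multiplier is 0.595 × 1.2 × 1.36 = 0.97104.
That corresponds to a decrease of 2.90%.

-2.90%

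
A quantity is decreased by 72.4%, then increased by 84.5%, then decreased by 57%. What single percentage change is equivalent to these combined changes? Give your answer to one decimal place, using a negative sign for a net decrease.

A 72.4% decrease multiplies by 0.276.
Then an 84.5% increase: 0.276 × 1.845 = 0.50922.
Then a 57% decrease: 0.50922 × 0.43 = 0.2189646.
Overall factor 0.2189646, i.e. -78.1%.

-78.1%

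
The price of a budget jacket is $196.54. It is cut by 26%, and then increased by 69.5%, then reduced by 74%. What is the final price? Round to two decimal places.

$64.10

Each change multiplies by a factor: 0.74 × 1.695 × 0.26 = 0.326118.
$196.54 × 0.326118 = $64.09523172 ≈ $64.10.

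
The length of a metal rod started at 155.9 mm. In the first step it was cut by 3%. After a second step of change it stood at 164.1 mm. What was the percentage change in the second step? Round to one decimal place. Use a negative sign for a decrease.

After the first step: 155.9 × 0.97 = 151.223.
Second-step multiplier: 164.1 ÷ 151.223 ≈ 1.08515.
That is a change of 8.5%.

8.5%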